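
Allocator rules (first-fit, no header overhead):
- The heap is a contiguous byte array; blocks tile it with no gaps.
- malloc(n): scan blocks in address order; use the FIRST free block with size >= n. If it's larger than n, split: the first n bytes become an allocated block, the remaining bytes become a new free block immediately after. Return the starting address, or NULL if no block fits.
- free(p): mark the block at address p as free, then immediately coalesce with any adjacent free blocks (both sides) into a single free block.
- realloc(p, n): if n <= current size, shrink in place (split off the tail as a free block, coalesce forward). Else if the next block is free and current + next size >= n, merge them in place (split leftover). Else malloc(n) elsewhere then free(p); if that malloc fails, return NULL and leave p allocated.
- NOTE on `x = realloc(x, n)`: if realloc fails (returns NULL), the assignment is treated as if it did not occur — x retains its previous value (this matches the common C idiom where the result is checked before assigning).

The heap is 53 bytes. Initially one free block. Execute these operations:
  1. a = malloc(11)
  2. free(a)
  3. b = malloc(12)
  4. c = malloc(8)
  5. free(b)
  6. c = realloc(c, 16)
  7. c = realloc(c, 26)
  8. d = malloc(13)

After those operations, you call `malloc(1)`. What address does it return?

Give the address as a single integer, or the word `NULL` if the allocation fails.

Answer: 0

Derivation:
Op 1: a = malloc(11) -> a = 0; heap: [0-10 ALLOC][11-52 FREE]
Op 2: free(a) -> (freed a); heap: [0-52 FREE]
Op 3: b = malloc(12) -> b = 0; heap: [0-11 ALLOC][12-52 FREE]
Op 4: c = malloc(8) -> c = 12; heap: [0-11 ALLOC][12-19 ALLOC][20-52 FREE]
Op 5: free(b) -> (freed b); heap: [0-11 FREE][12-19 ALLOC][20-52 FREE]
Op 6: c = realloc(c, 16) -> c = 12; heap: [0-11 FREE][12-27 ALLOC][28-52 FREE]
Op 7: c = realloc(c, 26) -> c = 12; heap: [0-11 FREE][12-37 ALLOC][38-52 FREE]
Op 8: d = malloc(13) -> d = 38; heap: [0-11 FREE][12-37 ALLOC][38-50 ALLOC][51-52 FREE]
malloc(1): first-fit scan over [0-11 FREE][12-37 ALLOC][38-50 ALLOC][51-52 FREE] -> 0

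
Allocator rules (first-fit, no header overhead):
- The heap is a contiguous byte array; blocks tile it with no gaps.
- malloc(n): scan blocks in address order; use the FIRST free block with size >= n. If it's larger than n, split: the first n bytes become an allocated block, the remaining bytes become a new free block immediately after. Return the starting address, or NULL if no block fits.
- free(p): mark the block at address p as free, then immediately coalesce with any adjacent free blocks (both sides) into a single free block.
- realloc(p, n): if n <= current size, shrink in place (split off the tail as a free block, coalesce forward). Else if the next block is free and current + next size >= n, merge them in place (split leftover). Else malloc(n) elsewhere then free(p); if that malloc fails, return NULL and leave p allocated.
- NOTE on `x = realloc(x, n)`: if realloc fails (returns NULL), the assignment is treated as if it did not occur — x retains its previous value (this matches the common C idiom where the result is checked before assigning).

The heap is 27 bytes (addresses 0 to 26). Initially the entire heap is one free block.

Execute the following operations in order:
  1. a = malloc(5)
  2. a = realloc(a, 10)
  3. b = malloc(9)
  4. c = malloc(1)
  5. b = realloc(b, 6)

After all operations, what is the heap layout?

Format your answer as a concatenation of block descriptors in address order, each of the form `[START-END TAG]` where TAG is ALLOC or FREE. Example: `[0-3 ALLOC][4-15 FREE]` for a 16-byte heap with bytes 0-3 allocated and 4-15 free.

Op 1: a = malloc(5) -> a = 0; heap: [0-4 ALLOC][5-26 FREE]
Op 2: a = realloc(a, 10) -> a = 0; heap: [0-9 ALLOC][10-26 FREE]
Op 3: b = malloc(9) -> b = 10; heap: [0-9 ALLOC][10-18 ALLOC][19-26 FREE]
Op 4: c = malloc(1) -> c = 19; heap: [0-9 ALLOC][10-18 ALLOC][19-19 ALLOC][20-26 FREE]
Op 5: b = realloc(b, 6) -> b = 10; heap: [0-9 ALLOC][10-15 ALLOC][16-18 FREE][19-19 ALLOC][20-26 FREE]

Answer: [0-9 ALLOC][10-15 ALLOC][16-18 FREE][19-19 ALLOC][20-26 FREE]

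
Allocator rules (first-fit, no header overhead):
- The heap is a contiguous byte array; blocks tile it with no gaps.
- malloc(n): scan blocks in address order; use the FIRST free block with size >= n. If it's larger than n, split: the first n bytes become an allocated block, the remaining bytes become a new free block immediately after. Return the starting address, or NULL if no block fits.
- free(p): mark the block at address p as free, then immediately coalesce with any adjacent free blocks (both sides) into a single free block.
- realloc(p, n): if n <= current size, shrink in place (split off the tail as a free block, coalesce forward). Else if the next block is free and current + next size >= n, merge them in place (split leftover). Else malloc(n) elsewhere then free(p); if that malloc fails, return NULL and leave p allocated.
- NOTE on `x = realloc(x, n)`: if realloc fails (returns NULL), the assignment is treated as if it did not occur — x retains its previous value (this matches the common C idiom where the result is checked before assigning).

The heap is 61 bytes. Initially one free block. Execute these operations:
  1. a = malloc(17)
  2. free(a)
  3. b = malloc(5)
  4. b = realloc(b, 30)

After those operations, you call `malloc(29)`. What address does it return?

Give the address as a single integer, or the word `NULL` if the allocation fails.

Answer: 30

Derivation:
Op 1: a = malloc(17) -> a = 0; heap: [0-16 ALLOC][17-60 FREE]
Op 2: free(a) -> (freed a); heap: [0-60 FREE]
Op 3: b = malloc(5) -> b = 0; heap: [0-4 ALLOC][5-60 FREE]
Op 4: b = realloc(b, 30) -> b = 0; heap: [0-29 ALLOC][30-60 FREE]
malloc(29): first-fit scan over [0-29 ALLOC][30-60 FREE] -> 30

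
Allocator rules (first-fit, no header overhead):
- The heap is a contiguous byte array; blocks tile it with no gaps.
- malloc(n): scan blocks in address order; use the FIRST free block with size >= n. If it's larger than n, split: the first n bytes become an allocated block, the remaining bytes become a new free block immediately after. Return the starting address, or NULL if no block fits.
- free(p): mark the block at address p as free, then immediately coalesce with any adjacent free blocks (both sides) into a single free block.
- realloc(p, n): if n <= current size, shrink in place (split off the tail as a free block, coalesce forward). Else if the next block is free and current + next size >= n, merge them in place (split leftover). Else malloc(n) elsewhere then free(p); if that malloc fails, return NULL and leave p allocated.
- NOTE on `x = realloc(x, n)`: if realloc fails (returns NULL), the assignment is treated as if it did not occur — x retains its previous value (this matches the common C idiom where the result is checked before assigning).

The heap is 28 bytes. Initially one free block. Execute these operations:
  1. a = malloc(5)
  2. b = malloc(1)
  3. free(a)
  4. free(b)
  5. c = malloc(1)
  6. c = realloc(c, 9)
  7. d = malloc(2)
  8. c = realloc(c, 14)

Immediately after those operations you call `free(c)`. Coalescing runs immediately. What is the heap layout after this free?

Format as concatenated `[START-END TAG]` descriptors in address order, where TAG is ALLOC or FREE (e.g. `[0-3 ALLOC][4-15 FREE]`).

Op 1: a = malloc(5) -> a = 0; heap: [0-4 ALLOC][5-27 FREE]
Op 2: b = malloc(1) -> b = 5; heap: [0-4 ALLOC][5-5 ALLOC][6-27 FREE]
Op 3: free(a) -> (freed a); heap: [0-4 FREE][5-5 ALLOC][6-27 FREE]
Op 4: free(b) -> (freed b); heap: [0-27 FREE]
Op 5: c = malloc(1) -> c = 0; heap: [0-0 ALLOC][1-27 FREE]
Op 6: c = realloc(c, 9) -> c = 0; heap: [0-8 ALLOC][9-27 FREE]
Op 7: d = malloc(2) -> d = 9; heap: [0-8 ALLOC][9-10 ALLOC][11-27 FREE]
Op 8: c = realloc(c, 14) -> c = 11; heap: [0-8 FREE][9-10 ALLOC][11-24 ALLOC][25-27 FREE]
free(c): c = 11 -> block [11-24 ALLOC]; mark free, coalesce with adjacent free neighbors -> [0-8 FREE][9-10 ALLOC][11-27 FREE]

Answer: [0-8 FREE][9-10 ALLOC][11-27 FREE]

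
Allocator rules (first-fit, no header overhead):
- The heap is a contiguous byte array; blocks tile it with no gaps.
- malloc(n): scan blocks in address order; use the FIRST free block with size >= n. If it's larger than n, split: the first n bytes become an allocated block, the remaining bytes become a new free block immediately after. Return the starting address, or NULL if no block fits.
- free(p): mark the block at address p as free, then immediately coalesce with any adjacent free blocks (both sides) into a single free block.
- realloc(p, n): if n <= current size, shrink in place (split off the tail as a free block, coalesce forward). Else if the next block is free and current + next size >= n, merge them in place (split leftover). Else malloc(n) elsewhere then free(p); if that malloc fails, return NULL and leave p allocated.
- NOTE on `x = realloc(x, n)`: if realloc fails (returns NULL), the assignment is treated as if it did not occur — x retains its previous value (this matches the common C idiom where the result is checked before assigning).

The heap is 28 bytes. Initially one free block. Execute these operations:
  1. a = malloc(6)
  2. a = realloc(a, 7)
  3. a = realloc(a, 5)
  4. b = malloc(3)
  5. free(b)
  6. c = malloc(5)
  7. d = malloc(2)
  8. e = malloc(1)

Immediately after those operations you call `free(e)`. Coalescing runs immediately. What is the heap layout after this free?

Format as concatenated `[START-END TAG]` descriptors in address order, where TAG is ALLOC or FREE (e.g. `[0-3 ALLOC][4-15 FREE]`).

Answer: [0-4 ALLOC][5-9 ALLOC][10-11 ALLOC][12-27 FREE]

Derivation:
Op 1: a = malloc(6) -> a = 0; heap: [0-5 ALLOC][6-27 FREE]
Op 2: a = realloc(a, 7) -> a = 0; heap: [0-6 ALLOC][7-27 FREE]
Op 3: a = realloc(a, 5) -> a = 0; heap: [0-4 ALLOC][5-27 FREE]
Op 4: b = malloc(3) -> b = 5; heap: [0-4 ALLOC][5-7 ALLOC][8-27 FREE]
Op 5: free(b) -> (freed b); heap: [0-4 ALLOC][5-27 FREE]
Op 6: c = malloc(5) -> c = 5; heap: [0-4 ALLOC][5-9 ALLOC][10-27 FREE]
Op 7: d = malloc(2) -> d = 10; heap: [0-4 ALLOC][5-9 ALLOC][10-11 ALLOC][12-27 FREE]
Op 8: e = malloc(1) -> e = 12; heap: [0-4 ALLOC][5-9 ALLOC][10-11 ALLOC][12-12 ALLOC][13-27 FREE]
free(e): e = 12 -> block [12-12 ALLOC]; mark free, coalesce with adjacent free neighbors -> [0-4 ALLOC][5-9 ALLOC][10-11 ALLOC][12-27 FREE]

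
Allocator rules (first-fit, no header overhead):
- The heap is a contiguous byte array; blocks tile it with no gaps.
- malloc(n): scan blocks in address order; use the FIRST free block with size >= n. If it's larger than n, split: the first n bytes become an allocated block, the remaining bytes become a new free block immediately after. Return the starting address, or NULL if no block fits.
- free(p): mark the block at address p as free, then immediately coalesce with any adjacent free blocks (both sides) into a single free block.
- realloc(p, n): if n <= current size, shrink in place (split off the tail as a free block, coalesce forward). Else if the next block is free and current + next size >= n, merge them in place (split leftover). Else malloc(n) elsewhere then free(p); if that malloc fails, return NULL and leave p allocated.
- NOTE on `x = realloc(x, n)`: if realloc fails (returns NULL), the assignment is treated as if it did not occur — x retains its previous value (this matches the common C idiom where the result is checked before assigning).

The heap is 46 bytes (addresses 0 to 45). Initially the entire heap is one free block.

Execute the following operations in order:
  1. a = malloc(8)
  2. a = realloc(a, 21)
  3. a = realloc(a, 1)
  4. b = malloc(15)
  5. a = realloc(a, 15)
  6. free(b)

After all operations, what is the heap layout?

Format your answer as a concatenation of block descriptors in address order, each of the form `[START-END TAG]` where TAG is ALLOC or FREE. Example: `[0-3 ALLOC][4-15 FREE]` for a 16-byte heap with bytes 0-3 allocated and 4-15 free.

Op 1: a = malloc(8) -> a = 0; heap: [0-7 ALLOC][8-45 FREE]
Op 2: a = realloc(a, 21) -> a = 0; heap: [0-20 ALLOC][21-45 FREE]
Op 3: a = realloc(a, 1) -> a = 0; heap: [0-0 ALLOC][1-45 FREE]
Op 4: b = malloc(15) -> b = 1; heap: [0-0 ALLOC][1-15 ALLOC][16-45 FREE]
Op 5: a = realloc(a, 15) -> a = 16; heap: [0-0 FREE][1-15 ALLOC][16-30 ALLOC][31-45 FREE]
Op 6: free(b) -> (freed b); heap: [0-15 FREE][16-30 ALLOC][31-45 FREE]

Answer: [0-15 FREE][16-30 ALLOC][31-45 FREE]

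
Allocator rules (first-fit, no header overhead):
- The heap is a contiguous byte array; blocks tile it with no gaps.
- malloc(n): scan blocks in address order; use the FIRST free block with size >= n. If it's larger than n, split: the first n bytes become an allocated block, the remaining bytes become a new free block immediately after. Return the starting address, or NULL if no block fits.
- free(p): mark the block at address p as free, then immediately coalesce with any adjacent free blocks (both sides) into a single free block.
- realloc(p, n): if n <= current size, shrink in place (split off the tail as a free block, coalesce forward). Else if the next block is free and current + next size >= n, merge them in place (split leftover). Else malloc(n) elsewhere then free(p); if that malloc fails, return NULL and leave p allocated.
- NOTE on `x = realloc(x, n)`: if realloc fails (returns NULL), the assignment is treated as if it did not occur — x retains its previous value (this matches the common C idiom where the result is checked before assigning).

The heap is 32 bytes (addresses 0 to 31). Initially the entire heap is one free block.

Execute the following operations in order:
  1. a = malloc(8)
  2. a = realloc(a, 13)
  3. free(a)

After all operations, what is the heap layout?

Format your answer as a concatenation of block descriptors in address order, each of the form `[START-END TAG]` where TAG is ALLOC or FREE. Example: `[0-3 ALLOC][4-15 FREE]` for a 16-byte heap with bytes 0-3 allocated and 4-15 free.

Op 1: a = malloc(8) -> a = 0; heap: [0-7 ALLOC][8-31 FREE]
Op 2: a = realloc(a, 13) -> a = 0; heap: [0-12 ALLOC][13-31 FREE]
Op 3: free(a) -> (freed a); heap: [0-31 FREE]

Answer: [0-31 FREE]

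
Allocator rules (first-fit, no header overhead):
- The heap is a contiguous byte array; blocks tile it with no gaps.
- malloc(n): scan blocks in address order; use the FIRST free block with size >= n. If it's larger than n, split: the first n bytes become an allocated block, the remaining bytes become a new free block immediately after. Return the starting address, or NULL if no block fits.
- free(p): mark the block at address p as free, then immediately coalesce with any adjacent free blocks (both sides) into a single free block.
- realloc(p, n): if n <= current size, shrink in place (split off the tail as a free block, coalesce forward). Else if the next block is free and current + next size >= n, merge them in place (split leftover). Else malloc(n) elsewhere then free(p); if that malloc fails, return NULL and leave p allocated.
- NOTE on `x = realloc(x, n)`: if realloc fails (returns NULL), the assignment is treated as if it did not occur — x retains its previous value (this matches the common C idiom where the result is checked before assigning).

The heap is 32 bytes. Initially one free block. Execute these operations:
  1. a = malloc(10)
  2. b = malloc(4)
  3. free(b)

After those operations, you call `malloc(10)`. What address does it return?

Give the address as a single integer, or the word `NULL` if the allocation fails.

Op 1: a = malloc(10) -> a = 0; heap: [0-9 ALLOC][10-31 FREE]
Op 2: b = malloc(4) -> b = 10; heap: [0-9 ALLOC][10-13 ALLOC][14-31 FREE]
Op 3: free(b) -> (freed b); heap: [0-9 ALLOC][10-31 FREE]
malloc(10): first-fit scan over [0-9 ALLOC][10-31 FREE] -> 10

Answer: 10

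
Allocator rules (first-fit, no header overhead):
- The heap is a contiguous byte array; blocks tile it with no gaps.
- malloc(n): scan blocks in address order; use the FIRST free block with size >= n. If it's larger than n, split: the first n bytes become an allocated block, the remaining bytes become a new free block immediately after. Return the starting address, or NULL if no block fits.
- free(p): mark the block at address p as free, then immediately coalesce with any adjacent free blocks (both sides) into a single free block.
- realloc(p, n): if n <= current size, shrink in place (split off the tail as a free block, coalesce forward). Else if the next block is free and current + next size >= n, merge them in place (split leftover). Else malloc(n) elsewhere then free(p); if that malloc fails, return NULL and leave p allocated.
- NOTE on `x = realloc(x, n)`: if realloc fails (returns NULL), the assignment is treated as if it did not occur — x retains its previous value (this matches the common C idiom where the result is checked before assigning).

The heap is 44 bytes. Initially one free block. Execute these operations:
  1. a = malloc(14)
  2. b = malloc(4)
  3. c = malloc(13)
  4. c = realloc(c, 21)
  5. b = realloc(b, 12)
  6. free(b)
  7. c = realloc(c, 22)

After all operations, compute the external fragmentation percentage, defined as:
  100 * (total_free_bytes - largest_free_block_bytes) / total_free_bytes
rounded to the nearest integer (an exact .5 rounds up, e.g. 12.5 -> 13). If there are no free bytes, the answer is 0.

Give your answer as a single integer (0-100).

Op 1: a = malloc(14) -> a = 0; heap: [0-13 ALLOC][14-43 FREE]
Op 2: b = malloc(4) -> b = 14; heap: [0-13 ALLOC][14-17 ALLOC][18-43 FREE]
Op 3: c = malloc(13) -> c = 18; heap: [0-13 ALLOC][14-17 ALLOC][18-30 ALLOC][31-43 FREE]
Op 4: c = realloc(c, 21) -> c = 18; heap: [0-13 ALLOC][14-17 ALLOC][18-38 ALLOC][39-43 FREE]
Op 5: b = realloc(b, 12) -> NULL (b unchanged); heap: [0-13 ALLOC][14-17 ALLOC][18-38 ALLOC][39-43 FREE]
Op 6: free(b) -> (freed b); heap: [0-13 ALLOC][14-17 FREE][18-38 ALLOC][39-43 FREE]
Op 7: c = realloc(c, 22) -> c = 18; heap: [0-13 ALLOC][14-17 FREE][18-39 ALLOC][40-43 FREE]
Free blocks: [4 4] total_free=8 largest=4 -> 100*(8-4)/8 = 400/8 = 50

Answer: 50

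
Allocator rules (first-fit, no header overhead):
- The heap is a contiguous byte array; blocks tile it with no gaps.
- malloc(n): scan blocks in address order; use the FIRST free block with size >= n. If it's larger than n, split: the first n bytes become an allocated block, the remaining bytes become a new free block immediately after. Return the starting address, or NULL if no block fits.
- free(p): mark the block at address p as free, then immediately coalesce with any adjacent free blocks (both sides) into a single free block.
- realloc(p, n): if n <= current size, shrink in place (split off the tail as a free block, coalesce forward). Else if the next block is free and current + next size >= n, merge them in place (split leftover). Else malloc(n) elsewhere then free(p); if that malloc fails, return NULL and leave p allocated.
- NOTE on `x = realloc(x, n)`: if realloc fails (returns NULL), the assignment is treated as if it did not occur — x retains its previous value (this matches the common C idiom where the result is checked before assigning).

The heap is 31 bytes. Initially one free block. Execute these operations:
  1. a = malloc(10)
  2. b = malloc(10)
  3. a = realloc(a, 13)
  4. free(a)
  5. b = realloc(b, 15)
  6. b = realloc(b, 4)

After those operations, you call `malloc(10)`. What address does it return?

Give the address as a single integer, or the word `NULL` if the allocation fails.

Op 1: a = malloc(10) -> a = 0; heap: [0-9 ALLOC][10-30 FREE]
Op 2: b = malloc(10) -> b = 10; heap: [0-9 ALLOC][10-19 ALLOC][20-30 FREE]
Op 3: a = realloc(a, 13) -> NULL (a unchanged); heap: [0-9 ALLOC][10-19 ALLOC][20-30 FREE]
Op 4: free(a) -> (freed a); heap: [0-9 FREE][10-19 ALLOC][20-30 FREE]
Op 5: b = realloc(b, 15) -> b = 10; heap: [0-9 FREE][10-24 ALLOC][25-30 FREE]
Op 6: b = realloc(b, 4) -> b = 10; heap: [0-9 FREE][10-13 ALLOC][14-30 FREE]
malloc(10): first-fit scan over [0-9 FREE][10-13 ALLOC][14-30 FREE] -> 0

Answer: 0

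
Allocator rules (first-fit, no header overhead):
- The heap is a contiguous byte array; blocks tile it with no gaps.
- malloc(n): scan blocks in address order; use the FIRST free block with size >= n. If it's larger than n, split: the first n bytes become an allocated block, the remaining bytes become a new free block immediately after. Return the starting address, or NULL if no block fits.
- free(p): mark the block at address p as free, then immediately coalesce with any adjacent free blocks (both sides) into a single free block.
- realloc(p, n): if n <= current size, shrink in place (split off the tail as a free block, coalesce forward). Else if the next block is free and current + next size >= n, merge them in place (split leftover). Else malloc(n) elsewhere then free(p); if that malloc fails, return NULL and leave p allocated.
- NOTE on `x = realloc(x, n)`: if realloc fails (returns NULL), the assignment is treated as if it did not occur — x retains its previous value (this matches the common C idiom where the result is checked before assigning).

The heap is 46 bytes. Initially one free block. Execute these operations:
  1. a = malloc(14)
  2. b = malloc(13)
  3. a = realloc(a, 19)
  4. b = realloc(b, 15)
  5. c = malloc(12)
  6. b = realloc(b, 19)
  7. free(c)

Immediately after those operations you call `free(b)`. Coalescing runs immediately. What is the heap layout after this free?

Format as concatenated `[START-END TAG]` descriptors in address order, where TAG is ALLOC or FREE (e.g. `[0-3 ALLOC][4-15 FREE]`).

Op 1: a = malloc(14) -> a = 0; heap: [0-13 ALLOC][14-45 FREE]
Op 2: b = malloc(13) -> b = 14; heap: [0-13 ALLOC][14-26 ALLOC][27-45 FREE]
Op 3: a = realloc(a, 19) -> a = 27; heap: [0-13 FREE][14-26 ALLOC][27-45 ALLOC]
Op 4: b = realloc(b, 15) -> NULL (b unchanged); heap: [0-13 FREE][14-26 ALLOC][27-45 ALLOC]
Op 5: c = malloc(12) -> c = 0; heap: [0-11 ALLOC][12-13 FREE][14-26 ALLOC][27-45 ALLOC]
Op 6: b = realloc(b, 19) -> NULL (b unchanged); heap: [0-11 ALLOC][12-13 FREE][14-26 ALLOC][27-45 ALLOC]
Op 7: free(c) -> (freed c); heap: [0-13 FREE][14-26 ALLOC][27-45 ALLOC]
free(b): b = 14 -> block [14-26 ALLOC]; mark free, coalesce with adjacent free neighbors -> [0-26 FREE][27-45 ALLOC]

Answer: [0-26 FREE][27-45 ALLOC]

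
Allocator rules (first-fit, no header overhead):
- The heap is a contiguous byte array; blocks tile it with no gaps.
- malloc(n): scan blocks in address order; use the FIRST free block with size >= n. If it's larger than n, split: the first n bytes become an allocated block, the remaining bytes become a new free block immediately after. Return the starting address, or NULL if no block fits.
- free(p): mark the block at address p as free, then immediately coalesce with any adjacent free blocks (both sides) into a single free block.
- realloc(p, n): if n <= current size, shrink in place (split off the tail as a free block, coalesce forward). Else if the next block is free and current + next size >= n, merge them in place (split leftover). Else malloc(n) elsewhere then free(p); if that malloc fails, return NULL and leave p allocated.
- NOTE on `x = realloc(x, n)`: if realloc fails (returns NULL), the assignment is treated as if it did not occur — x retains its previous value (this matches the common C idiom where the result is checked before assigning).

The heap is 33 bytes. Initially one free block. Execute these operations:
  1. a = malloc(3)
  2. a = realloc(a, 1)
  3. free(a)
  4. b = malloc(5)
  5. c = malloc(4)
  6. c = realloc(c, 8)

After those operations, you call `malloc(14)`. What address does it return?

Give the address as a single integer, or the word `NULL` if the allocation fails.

Answer: 13

Derivation:
Op 1: a = malloc(3) -> a = 0; heap: [0-2 ALLOC][3-32 FREE]
Op 2: a = realloc(a, 1) -> a = 0; heap: [0-0 ALLOC][1-32 FREE]
Op 3: free(a) -> (freed a); heap: [0-32 FREE]
Op 4: b = malloc(5) -> b = 0; heap: [0-4 ALLOC][5-32 FREE]
Op 5: c = malloc(4) -> c = 5; heap: [0-4 ALLOC][5-8 ALLOC][9-32 FREE]
Op 6: c = realloc(c, 8) -> c = 5; heap: [0-4 ALLOC][5-12 ALLOC][13-32 FREE]
malloc(14): first-fit scan over [0-4 ALLOC][5-12 ALLOC][13-32 FREE] -> 13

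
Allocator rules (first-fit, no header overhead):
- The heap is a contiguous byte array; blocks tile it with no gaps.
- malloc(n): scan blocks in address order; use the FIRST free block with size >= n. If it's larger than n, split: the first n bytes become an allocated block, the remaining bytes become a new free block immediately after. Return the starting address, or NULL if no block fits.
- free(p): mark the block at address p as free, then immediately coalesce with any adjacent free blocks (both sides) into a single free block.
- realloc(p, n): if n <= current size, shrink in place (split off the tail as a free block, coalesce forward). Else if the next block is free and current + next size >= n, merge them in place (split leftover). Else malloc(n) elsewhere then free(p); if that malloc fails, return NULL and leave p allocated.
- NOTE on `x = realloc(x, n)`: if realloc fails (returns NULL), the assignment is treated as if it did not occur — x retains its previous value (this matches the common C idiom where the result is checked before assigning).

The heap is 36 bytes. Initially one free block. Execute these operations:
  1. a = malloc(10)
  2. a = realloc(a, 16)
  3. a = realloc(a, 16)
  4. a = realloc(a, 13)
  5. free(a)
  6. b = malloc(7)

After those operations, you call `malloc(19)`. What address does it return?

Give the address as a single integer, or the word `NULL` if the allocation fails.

Answer: 7

Derivation:
Op 1: a = malloc(10) -> a = 0; heap: [0-9 ALLOC][10-35 FREE]
Op 2: a = realloc(a, 16) -> a = 0; heap: [0-15 ALLOC][16-35 FREE]
Op 3: a = realloc(a, 16) -> a = 0; heap: [0-15 ALLOC][16-35 FREE]
Op 4: a = realloc(a, 13) -> a = 0; heap: [0-12 ALLOC][13-35 FREE]
Op 5: free(a) -> (freed a); heap: [0-35 FREE]
Op 6: b = malloc(7) -> b = 0; heap: [0-6 ALLOC][7-35 FREE]
malloc(19): first-fit scan over [0-6 ALLOC][7-35 FREE] -> 7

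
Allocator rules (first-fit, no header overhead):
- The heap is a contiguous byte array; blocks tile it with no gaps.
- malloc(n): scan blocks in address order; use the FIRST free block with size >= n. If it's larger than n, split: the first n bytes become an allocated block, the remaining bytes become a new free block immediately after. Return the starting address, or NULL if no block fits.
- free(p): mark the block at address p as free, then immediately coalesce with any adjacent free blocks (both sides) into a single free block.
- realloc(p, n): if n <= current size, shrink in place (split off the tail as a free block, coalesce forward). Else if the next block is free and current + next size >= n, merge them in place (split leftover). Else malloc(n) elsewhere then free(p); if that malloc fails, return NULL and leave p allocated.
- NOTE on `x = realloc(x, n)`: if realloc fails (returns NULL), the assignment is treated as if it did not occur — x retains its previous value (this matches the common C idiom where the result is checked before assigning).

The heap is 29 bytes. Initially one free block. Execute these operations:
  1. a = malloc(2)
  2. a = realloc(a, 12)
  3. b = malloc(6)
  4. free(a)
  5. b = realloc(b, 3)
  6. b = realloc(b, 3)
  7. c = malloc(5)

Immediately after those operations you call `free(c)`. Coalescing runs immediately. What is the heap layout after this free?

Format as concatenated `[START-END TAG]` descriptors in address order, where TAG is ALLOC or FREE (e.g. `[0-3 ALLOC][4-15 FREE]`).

Answer: [0-11 FREE][12-14 ALLOC][15-28 FREE]

Derivation:
Op 1: a = malloc(2) -> a = 0; heap: [0-1 ALLOC][2-28 FREE]
Op 2: a = realloc(a, 12) -> a = 0; heap: [0-11 ALLOC][12-28 FREE]
Op 3: b = malloc(6) -> b = 12; heap: [0-11 ALLOC][12-17 ALLOC][18-28 FREE]
Op 4: free(a) -> (freed a); heap: [0-11 FREE][12-17 ALLOC][18-28 FREE]
Op 5: b = realloc(b, 3) -> b = 12; heap: [0-11 FREE][12-14 ALLOC][15-28 FREE]
Op 6: b = realloc(b, 3) -> b = 12; heap: [0-11 FREE][12-14 ALLOC][15-28 FREE]
Op 7: c = malloc(5) -> c = 0; heap: [0-4 ALLOC][5-11 FREE][12-14 ALLOC][15-28 FREE]
free(c): c = 0 -> block [0-4 ALLOC]; mark free, coalesce with adjacent free neighbors -> [0-11 FREE][12-14 ALLOC][15-28 FREE]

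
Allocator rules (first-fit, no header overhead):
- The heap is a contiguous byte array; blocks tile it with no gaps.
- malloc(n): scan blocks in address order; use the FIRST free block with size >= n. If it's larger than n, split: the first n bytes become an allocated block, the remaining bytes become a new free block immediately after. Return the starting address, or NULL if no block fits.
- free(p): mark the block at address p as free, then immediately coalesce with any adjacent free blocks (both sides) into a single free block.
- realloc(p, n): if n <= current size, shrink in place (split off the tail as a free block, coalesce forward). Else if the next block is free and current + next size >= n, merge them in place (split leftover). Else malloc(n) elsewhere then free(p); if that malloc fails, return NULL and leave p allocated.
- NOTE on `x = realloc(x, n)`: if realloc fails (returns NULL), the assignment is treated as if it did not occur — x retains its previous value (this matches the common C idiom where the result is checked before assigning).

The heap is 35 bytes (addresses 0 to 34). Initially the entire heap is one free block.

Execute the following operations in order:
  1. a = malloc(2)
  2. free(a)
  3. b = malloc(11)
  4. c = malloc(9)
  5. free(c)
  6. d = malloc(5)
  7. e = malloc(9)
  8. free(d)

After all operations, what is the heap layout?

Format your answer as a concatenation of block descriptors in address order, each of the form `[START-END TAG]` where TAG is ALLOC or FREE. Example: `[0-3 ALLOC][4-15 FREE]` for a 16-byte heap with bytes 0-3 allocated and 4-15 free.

Answer: [0-10 ALLOC][11-15 FREE][16-24 ALLOC][25-34 FREE]

Derivation:
Op 1: a = malloc(2) -> a = 0; heap: [0-1 ALLOC][2-34 FREE]
Op 2: free(a) -> (freed a); heap: [0-34 FREE]
Op 3: b = malloc(11) -> b = 0; heap: [0-10 ALLOC][11-34 FREE]
Op 4: c = malloc(9) -> c = 11; heap: [0-10 ALLOC][11-19 ALLOC][20-34 FREE]
Op 5: free(c) -> (freed c); heap: [0-10 ALLOC][11-34 FREE]
Op 6: d = malloc(5) -> d = 11; heap: [0-10 ALLOC][11-15 ALLOC][16-34 FREE]
Op 7: e = malloc(9) -> e = 16; heap: [0-10 ALLOC][11-15 ALLOC][16-24 ALLOC][25-34 FREE]
Op 8: free(d) -> (freed d); heap: [0-10 ALLOC][11-15 FREE][16-24 ALLOC][25-34 FREE]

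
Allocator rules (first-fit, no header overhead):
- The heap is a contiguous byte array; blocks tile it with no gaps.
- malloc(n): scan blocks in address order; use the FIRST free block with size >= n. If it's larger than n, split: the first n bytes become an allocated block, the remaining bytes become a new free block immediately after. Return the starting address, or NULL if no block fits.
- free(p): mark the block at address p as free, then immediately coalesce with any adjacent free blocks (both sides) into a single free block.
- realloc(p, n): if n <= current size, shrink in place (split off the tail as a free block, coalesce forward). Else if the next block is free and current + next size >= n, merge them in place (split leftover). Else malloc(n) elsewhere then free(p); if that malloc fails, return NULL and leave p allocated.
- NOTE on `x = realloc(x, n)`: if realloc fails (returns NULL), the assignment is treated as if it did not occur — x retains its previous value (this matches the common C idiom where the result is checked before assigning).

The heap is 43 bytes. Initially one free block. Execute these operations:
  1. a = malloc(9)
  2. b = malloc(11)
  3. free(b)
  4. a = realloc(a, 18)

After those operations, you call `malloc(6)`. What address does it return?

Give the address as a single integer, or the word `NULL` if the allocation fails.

Answer: 18

Derivation:
Op 1: a = malloc(9) -> a = 0; heap: [0-8 ALLOC][9-42 FREE]
Op 2: b = malloc(11) -> b = 9; heap: [0-8 ALLOC][9-19 ALLOC][20-42 FREE]
Op 3: free(b) -> (freed b); heap: [0-8 ALLOC][9-42 FREE]
Op 4: a = realloc(a, 18) -> a = 0; heap: [0-17 ALLOC][18-42 FREE]
malloc(6): first-fit scan over [0-17 ALLOC][18-42 FREE] -> 18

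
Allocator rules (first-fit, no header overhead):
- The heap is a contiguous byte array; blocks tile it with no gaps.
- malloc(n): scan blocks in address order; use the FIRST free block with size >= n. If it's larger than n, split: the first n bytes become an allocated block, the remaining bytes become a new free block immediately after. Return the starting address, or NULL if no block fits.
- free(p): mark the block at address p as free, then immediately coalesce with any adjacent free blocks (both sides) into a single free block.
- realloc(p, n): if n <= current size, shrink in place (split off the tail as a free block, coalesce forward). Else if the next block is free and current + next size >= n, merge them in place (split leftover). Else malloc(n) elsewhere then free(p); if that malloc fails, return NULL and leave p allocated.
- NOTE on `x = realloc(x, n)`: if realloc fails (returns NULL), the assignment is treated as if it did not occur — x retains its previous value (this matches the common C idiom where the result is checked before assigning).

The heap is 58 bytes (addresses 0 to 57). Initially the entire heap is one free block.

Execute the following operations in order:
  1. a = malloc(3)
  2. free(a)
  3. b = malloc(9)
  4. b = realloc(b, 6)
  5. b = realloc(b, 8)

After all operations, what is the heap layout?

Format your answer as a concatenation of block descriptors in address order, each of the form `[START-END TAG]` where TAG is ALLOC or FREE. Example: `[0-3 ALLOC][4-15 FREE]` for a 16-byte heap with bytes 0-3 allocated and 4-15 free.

Op 1: a = malloc(3) -> a = 0; heap: [0-2 ALLOC][3-57 FREE]
Op 2: free(a) -> (freed a); heap: [0-57 FREE]
Op 3: b = malloc(9) -> b = 0; heap: [0-8 ALLOC][9-57 FREE]
Op 4: b = realloc(b, 6) -> b = 0; heap: [0-5 ALLOC][6-57 FREE]
Op 5: b = realloc(b, 8) -> b = 0; heap: [0-7 ALLOC][8-57 FREE]

Answer: [0-7 ALLOC][8-57 FREE]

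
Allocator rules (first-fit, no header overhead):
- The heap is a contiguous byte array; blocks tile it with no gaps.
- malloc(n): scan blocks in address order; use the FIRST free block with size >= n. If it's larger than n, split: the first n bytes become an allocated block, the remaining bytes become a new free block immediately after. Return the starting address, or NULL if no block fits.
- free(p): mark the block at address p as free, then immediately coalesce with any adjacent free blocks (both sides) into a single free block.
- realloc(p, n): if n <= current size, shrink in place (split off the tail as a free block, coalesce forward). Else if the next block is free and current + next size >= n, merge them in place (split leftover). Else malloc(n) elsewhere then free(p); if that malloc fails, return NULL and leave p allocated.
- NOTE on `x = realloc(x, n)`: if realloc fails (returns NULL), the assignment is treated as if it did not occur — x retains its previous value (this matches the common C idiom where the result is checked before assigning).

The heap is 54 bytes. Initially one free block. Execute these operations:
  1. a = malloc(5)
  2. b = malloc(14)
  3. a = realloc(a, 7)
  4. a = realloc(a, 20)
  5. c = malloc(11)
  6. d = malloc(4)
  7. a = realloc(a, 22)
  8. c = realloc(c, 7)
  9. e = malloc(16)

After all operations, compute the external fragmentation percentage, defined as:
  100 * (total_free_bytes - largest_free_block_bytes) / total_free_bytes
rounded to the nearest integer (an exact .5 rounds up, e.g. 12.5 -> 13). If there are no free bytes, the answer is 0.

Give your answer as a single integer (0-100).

Op 1: a = malloc(5) -> a = 0; heap: [0-4 ALLOC][5-53 FREE]
Op 2: b = malloc(14) -> b = 5; heap: [0-4 ALLOC][5-18 ALLOC][19-53 FREE]
Op 3: a = realloc(a, 7) -> a = 19; heap: [0-4 FREE][5-18 ALLOC][19-25 ALLOC][26-53 FREE]
Op 4: a = realloc(a, 20) -> a = 19; heap: [0-4 FREE][5-18 ALLOC][19-38 ALLOC][39-53 FREE]
Op 5: c = malloc(11) -> c = 39; heap: [0-4 FREE][5-18 ALLOC][19-38 ALLOC][39-49 ALLOC][50-53 FREE]
Op 6: d = malloc(4) -> d = 0; heap: [0-3 ALLOC][4-4 FREE][5-18 ALLOC][19-38 ALLOC][39-49 ALLOC][50-53 FREE]
Op 7: a = realloc(a, 22) -> NULL (a unchanged); heap: [0-3 ALLOC][4-4 FREE][5-18 ALLOC][19-38 ALLOC][39-49 ALLOC][50-53 FREE]
Op 8: c = realloc(c, 7) -> c = 39; heap: [0-3 ALLOC][4-4 FREE][5-18 ALLOC][19-38 ALLOC][39-45 ALLOC][46-53 FREE]
Op 9: e = malloc(16) -> e = NULL; heap: [0-3 ALLOC][4-4 FREE][5-18 ALLOC][19-38 ALLOC][39-45 ALLOC][46-53 FREE]
Free blocks: [1 8] total_free=9 largest=8 -> 100*(9-8)/9 = 100/9 ≈ 11.111 -> rounds to 11

Answer: 11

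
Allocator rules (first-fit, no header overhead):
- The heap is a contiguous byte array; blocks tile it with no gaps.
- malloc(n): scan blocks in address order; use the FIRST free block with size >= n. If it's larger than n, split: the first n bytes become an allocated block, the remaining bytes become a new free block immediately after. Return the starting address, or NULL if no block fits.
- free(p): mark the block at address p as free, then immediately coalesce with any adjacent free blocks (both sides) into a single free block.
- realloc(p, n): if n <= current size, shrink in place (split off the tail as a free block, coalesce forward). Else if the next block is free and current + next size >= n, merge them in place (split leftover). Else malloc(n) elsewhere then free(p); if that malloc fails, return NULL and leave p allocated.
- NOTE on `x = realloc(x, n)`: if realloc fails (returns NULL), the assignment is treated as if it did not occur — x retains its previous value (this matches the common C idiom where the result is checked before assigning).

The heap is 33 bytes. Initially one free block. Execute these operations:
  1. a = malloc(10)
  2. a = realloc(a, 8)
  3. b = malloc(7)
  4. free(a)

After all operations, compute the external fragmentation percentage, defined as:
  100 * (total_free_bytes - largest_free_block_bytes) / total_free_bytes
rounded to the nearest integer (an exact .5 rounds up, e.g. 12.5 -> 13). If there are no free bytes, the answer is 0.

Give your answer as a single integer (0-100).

Op 1: a = malloc(10) -> a = 0; heap: [0-9 ALLOC][10-32 FREE]
Op 2: a = realloc(a, 8) -> a = 0; heap: [0-7 ALLOC][8-32 FREE]
Op 3: b = malloc(7) -> b = 8; heap: [0-7 ALLOC][8-14 ALLOC][15-32 FREE]
Op 4: free(a) -> (freed a); heap: [0-7 FREE][8-14 ALLOC][15-32 FREE]
Free blocks: [8 18] total_free=26 largest=18 -> 100*(26-18)/26 = 800/26 ≈ 30.769 -> rounds to 31

Answer: 31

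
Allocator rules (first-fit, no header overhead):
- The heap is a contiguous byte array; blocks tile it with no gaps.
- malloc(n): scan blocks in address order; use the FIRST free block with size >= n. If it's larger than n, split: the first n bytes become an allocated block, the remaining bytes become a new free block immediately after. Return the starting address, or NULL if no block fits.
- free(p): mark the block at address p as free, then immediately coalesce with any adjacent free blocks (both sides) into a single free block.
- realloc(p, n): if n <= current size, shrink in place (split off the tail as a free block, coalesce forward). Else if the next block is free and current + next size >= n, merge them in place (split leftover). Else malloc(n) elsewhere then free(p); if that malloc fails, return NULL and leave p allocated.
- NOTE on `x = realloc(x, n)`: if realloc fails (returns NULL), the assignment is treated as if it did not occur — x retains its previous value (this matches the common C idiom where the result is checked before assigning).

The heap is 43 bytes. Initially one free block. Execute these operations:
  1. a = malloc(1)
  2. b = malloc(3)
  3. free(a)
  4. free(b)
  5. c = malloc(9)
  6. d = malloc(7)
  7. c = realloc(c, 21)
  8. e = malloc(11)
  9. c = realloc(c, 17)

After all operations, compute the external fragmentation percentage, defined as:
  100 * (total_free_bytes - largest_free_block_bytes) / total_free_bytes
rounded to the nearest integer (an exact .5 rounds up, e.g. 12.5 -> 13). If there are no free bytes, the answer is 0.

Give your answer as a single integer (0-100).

Op 1: a = malloc(1) -> a = 0; heap: [0-0 ALLOC][1-42 FREE]
Op 2: b = malloc(3) -> b = 1; heap: [0-0 ALLOC][1-3 ALLOC][4-42 FREE]
Op 3: free(a) -> (freed a); heap: [0-0 FREE][1-3 ALLOC][4-42 FREE]
Op 4: free(b) -> (freed b); heap: [0-42 FREE]
Op 5: c = malloc(9) -> c = 0; heap: [0-8 ALLOC][9-42 FREE]
Op 6: d = malloc(7) -> d = 9; heap: [0-8 ALLOC][9-15 ALLOC][16-42 FREE]
Op 7: c = realloc(c, 21) -> c = 16; heap: [0-8 FREE][9-15 ALLOC][16-36 ALLOC][37-42 FREE]
Op 8: e = malloc(11) -> e = NULL; heap: [0-8 FREE][9-15 ALLOC][16-36 ALLOC][37-42 FREE]
Op 9: c = realloc(c, 17) -> c = 16; heap: [0-8 FREE][9-15 ALLOC][16-32 ALLOC][33-42 FREE]
Free blocks: [9 10] total_free=19 largest=10 -> 100*(19-10)/19 = 900/19 ≈ 47.368 -> rounds to 47

Answer: 47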